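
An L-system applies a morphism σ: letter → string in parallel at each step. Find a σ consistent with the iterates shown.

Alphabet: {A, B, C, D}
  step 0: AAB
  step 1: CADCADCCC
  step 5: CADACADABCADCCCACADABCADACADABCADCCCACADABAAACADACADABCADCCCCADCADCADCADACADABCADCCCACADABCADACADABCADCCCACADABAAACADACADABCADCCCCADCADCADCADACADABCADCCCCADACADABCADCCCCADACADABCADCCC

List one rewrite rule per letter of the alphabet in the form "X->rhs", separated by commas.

  step 0 ⇒ step 1: AAB ⇒ CAD·CAD·CCC
    A ↦ CAD
    B ↦ CCC
    C ↦ A  (constrained at step 1)
    D ↦ AB  (constrained at step 1)

A->CAD, B->CCC, C->A, D->AB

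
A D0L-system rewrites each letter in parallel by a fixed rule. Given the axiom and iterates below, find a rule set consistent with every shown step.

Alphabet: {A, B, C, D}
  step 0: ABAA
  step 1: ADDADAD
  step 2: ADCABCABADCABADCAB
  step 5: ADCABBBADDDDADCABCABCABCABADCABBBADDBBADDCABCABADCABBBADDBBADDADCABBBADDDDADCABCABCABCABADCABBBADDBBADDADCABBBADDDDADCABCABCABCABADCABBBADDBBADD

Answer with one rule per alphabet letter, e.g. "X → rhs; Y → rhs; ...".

A->AD, B->D, C->BB, D->CAB

  step 1 ⇒ step 2: ADDADAD ⇒ AD·CAB·CAB·AD·CAB·AD·CAB
    A ↦ AD
    D ↦ CAB
  step 0 ⇒ step 1: ABAA ⇒ AD·D·AD·AD
    B ↦ D
    C ↦ BB  (constrained at step 2)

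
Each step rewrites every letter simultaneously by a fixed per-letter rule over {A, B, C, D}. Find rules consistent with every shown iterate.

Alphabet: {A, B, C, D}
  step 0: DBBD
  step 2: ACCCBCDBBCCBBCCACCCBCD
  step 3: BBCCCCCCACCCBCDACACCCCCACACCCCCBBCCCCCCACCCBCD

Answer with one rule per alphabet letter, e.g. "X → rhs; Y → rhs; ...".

  step 2 ⇒ step 3: ACCCBCDBBCCBBCCACCCBCD ⇒ BB·CC·CC·CC·AC·CC·BCD·AC·AC·CC·CC·AC·AC·CC·CC·BB·CC·CC·CC·AC·CC·BCD
    A ↦ BB
    B ↦ AC
    C ↦ CC
    D ↦ BCD

A->BB, B->AC, C->CC, D->BCD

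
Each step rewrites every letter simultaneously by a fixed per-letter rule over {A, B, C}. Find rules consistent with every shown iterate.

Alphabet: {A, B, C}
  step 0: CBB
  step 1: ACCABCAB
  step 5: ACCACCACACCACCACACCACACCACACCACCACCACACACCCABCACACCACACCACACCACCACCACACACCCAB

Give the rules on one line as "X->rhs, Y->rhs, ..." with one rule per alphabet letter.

A->C, B->CAB, C->AC

  step 0 ⇒ step 1: CBB ⇒ AC·CAB·CAB
    B ↦ CAB
    C ↦ AC
    A ↦ C  (constrained at step 1)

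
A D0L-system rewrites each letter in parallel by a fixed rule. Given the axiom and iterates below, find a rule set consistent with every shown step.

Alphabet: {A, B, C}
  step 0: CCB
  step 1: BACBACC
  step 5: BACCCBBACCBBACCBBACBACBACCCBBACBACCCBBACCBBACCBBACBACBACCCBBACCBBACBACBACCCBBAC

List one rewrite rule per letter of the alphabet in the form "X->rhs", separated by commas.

A->B, B->C, C->BAC

  step 0 ⇒ step 1: CCB ⇒ BAC·BAC·C
    B ↦ C
    C ↦ BAC
    A ↦ B  (constrained at step 1)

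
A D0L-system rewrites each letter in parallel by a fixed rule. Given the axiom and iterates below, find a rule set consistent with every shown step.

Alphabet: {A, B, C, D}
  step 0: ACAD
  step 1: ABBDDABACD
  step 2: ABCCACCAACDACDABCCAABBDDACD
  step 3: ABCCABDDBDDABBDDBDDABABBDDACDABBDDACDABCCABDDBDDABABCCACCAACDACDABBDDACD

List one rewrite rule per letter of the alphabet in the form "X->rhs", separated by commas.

A->AB, B->CCA, C->BDD, D->ACD

  step 2 ⇒ step 3: ABCCACCAACDACDABCCAABBDDACD ⇒ AB·CCA·BDD·BDD·AB·BDD·BDD·AB·AB·BDD·ACD·AB·BDD·ACD·AB·CCA·BDD·BDD·AB·AB·CCA·CCA·ACD·ACD·AB·BDD·ACD
    A ↦ AB
    B ↦ CCA
    C ↦ BDD
    D ↦ ACD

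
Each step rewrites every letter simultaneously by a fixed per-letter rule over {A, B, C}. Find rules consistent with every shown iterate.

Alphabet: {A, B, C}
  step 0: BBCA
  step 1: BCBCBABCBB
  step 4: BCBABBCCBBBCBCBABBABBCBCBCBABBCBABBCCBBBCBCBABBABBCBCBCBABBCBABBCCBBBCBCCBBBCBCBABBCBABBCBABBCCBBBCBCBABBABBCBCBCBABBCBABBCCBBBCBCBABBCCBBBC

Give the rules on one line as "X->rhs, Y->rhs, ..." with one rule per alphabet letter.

  step 0 ⇒ step 1: BBCA ⇒ BC·BC·BAB·CBB
    A ↦ CBB
    B ↦ BC
    C ↦ BAB

A->CBB, B->BC, C->BAB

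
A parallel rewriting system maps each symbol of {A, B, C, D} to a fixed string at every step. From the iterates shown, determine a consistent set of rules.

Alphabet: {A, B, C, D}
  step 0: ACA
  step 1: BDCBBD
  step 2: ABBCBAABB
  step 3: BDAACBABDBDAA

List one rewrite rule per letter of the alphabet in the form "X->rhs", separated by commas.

  step 2 ⇒ step 3: ABBCBAABB ⇒ BD·A·A·CB·A·BD·BD·A·A
    A ↦ BD
    B ↦ A
    C ↦ CB
  step 1 ⇒ step 2: BDCBBD ⇒ A·BB·CB·A·A·BB
    D ↦ BB

A->BD, B->A, C->CB, D->BB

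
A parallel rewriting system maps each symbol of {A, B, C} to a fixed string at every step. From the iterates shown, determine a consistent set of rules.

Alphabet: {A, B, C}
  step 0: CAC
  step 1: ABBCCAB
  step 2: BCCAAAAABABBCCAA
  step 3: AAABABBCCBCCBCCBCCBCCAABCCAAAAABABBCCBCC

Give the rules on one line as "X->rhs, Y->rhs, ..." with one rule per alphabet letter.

A->BCC, B->AA, C->AB

  step 2 ⇒ step 3: BCCAAAAABABBCCAA ⇒ AA·AB·AB·BCC·BCC·BCC·BCC·BCC·AA·BCC·AA·AA·AB·AB·BCC·BCC
    A ↦ BCC
    B ↦ AA
    C ↦ AB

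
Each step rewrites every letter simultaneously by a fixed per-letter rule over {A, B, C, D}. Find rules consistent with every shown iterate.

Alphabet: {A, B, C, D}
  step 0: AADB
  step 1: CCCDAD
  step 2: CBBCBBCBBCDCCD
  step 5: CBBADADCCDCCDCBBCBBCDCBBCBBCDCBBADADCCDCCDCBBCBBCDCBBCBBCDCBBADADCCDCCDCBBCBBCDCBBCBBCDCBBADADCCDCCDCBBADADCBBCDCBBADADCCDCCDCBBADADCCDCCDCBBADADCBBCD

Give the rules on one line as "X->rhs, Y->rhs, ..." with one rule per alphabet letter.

A->C, B->AD, C->CBB, D->CD

  step 1 ⇒ step 2: CCCDAD ⇒ CBB·CBB·CBB·CD·C·CD
    A ↦ C
    C ↦ CBB
    D ↦ CD
  step 0 ⇒ step 1: AADB ⇒ C·C·CD·AD
    B ↦ AD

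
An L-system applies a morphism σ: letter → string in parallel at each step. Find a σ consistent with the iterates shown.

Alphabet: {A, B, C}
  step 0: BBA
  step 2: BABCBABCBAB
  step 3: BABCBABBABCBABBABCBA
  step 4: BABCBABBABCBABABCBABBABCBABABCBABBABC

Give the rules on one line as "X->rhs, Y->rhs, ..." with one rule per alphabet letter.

  step 3 ⇒ step 4: BABCBABBABCBABBABCBA ⇒ BA·BC·BA·B·BA·BC·BA·BA·BC·BA·B·BA·BC·BA·BA·BC·BA·B·BA·BC
    A ↦ BC
    B ↦ BA
    C ↦ B

A->BC, B->BA, C->B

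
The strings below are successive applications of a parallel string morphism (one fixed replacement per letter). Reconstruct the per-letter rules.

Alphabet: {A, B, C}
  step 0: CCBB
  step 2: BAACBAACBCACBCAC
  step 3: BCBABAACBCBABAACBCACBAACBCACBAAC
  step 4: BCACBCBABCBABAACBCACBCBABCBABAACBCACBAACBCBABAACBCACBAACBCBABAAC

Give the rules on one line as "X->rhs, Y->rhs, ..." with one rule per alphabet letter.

  step 3 ⇒ step 4: BCBABAACBCBABAACBCACBAACBCACBAAC ⇒ BC·AC·BC·BA·BC·BA·BA·AC·BC·AC·BC·BA·BC·BA·BA·AC·BC·AC·BA·AC·BC·BA·BA·AC·BC·AC·BA·AC·BC·BA·BA·AC
    A ↦ BA
    B ↦ BC
    C ↦ AC

A->BA, B->BC, C->AC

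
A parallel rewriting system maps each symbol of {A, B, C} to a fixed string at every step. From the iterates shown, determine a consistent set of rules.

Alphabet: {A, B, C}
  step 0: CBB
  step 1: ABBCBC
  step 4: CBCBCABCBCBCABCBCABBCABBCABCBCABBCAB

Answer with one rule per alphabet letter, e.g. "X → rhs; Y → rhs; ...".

  step 0 ⇒ step 1: CBB ⇒ AB·BC·BC
    B ↦ BC
    C ↦ AB
    A ↦ C  (constrained at step 1)

A->C, B->BC, C->AB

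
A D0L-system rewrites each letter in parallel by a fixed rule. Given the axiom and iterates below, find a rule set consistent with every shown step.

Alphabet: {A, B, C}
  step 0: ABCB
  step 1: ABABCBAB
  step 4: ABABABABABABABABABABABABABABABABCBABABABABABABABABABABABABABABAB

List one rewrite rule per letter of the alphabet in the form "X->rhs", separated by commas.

A->AB, B->AB, C->CB

  step 0 ⇒ step 1: ABCB ⇒ AB·AB·CB·AB
    A ↦ AB
    B ↦ AB
    C ↦ CB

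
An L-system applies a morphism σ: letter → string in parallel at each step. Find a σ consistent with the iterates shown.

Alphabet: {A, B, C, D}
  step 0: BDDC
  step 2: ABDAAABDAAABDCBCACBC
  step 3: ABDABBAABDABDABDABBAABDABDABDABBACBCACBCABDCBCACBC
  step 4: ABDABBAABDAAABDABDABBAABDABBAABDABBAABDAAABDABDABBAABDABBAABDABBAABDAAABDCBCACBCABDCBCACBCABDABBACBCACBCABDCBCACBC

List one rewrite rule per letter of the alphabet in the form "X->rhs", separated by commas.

  step 3 ⇒ step 4: ABDABBAABDABDABDABBAABDABDABDABBACBCACBCABDCBCACBC ⇒ ABD·A·BBA·ABD·A·A·ABD·ABD·A·BBA·ABD·A·BBA·ABD·A·BBA·ABD·A·A·ABD·ABD·A·BBA·ABD·A·BBA·ABD·A·BBA·ABD·A·A·ABD·CBC·A·CBC·ABD·CBC·A·CBC·ABD·A·BBA·CBC·A·CBC·ABD·CBC·A·CBC
    A ↦ ABD
    B ↦ A
    C ↦ CBC
    D ↦ BBA

A->ABD, B->A, C->CBC, D->BBA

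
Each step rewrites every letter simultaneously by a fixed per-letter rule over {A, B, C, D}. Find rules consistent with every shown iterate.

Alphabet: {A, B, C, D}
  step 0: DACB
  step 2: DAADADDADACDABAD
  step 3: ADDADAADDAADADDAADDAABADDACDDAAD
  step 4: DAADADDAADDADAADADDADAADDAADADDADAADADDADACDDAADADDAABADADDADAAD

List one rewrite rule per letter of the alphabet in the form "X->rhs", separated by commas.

  step 3 ⇒ step 4: ADDADAADDAADADDAADDAABADDACDDAAD ⇒ DA·AD·AD·DA·AD·DA·DA·AD·AD·DA·DA·AD·DA·AD·AD·DA·DA·AD·AD·DA·DA·CD·DA·AD·AD·DA·AB·AD·AD·DA·DA·AD
    A ↦ DA
    B ↦ CD
    C ↦ AB
    D ↦ AD

A->DA, B->CD, C->AB, D->AD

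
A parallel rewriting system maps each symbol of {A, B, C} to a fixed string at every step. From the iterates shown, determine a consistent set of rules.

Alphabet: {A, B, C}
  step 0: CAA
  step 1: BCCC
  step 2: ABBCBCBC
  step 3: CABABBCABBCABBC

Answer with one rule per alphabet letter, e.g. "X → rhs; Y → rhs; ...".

A->C, B->AB, C->BC

  step 2 ⇒ step 3: ABBCBCBC ⇒ C·AB·AB·BC·AB·BC·AB·BC
    A ↦ C
    B ↦ AB
    C ↦ BC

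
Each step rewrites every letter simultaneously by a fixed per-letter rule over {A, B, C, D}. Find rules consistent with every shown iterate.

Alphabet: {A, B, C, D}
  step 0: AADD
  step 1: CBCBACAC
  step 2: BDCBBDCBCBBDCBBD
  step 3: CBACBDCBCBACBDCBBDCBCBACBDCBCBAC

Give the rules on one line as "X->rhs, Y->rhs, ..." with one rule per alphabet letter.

  step 2 ⇒ step 3: BDCBBDCBCBBDCBBD ⇒ CB·AC·BD·CB·CB·AC·BD·CB·BD·CB·CB·AC·BD·CB·CB·AC
    B ↦ CB
    C ↦ BD
    D ↦ AC
  step 0 ⇒ step 1: AADD ⇒ CB·CB·AC·AC
    A ↦ CB

A->CB, B->CB, C->BD, D->AC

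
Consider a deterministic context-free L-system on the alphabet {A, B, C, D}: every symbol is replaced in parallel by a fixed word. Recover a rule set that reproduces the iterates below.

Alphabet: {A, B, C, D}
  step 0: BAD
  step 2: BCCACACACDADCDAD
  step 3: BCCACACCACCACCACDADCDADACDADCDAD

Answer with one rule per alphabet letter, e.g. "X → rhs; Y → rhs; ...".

A->C, B->BCC, C->AC, D->DAD

  step 2 ⇒ step 3: BCCACACACDADCDAD ⇒ BCC·AC·AC·C·AC·C·AC·C·AC·DAD·C·DAD·AC·DAD·C·DAD
    A ↦ C
    B ↦ BCC
    C ↦ AC
    D ↦ DAD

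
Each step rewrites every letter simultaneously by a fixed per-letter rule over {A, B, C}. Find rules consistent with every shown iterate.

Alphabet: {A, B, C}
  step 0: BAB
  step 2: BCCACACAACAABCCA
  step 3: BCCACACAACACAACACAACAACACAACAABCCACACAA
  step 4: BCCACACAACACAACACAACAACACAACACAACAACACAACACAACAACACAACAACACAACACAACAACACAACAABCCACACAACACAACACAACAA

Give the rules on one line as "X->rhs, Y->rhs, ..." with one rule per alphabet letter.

A->CAA, B->BC, C->CA

  step 3 ⇒ step 4: BCCACACAACACAACACAACAACACAACAABCCACACAA ⇒ BC·CA·CA·CAA·CA·CAA·CA·CAA·CAA·CA·CAA·CA·CAA·CAA·CA·CAA·CA·CAA·CAA·CA·CAA·CAA·CA·CAA·CA·CAA·CAA·CA·CAA·CAA·BC·CA·CA·CAA·CA·CAA·CA·CAA·CAA
    A ↦ CAA
    B ↦ BC
    C ↦ CA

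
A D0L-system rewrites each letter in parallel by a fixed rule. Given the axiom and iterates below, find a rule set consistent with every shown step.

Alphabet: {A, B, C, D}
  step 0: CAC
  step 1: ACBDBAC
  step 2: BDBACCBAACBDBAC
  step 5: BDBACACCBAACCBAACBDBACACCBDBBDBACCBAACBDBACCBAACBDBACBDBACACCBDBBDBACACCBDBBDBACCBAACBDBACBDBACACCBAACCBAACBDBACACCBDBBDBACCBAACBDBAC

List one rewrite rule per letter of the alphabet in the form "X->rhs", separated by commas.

  step 1 ⇒ step 2: ACBDBAC ⇒ BDB·AC·C·BAA·C·BDB·AC
    A ↦ BDB
    B ↦ C
    C ↦ AC
    D ↦ BAA

A->BDB, B->C, C->AC, D->BAA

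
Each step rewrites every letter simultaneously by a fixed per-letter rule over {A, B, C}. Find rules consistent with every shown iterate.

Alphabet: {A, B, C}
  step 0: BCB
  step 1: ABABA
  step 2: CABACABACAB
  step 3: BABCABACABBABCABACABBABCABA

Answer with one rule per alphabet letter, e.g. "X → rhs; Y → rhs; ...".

  step 2 ⇒ step 3: CABACABACAB ⇒ BAB·CAB·A·CAB·BAB·CAB·A·CAB·BAB·CAB·A
    A ↦ CAB
    B ↦ A
    C ↦ BAB

A->CAB, B->A, C->BAB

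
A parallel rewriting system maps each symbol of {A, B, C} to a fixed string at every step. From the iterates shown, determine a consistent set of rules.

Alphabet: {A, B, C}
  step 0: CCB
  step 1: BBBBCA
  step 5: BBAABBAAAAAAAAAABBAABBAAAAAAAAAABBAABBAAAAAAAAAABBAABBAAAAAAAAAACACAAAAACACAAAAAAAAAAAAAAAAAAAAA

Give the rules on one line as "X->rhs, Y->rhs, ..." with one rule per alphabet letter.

  step 0 ⇒ step 1: CCB ⇒ BB·BB·CA
    B ↦ CA
    C ↦ BB
    A ↦ AA  (constrained at step 1)

A->AA, B->CA, C->BB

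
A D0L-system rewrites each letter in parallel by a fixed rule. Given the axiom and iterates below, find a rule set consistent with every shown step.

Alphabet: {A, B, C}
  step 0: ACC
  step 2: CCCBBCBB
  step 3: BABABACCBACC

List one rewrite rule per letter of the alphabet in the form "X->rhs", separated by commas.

  step 2 ⇒ step 3: CCCBBCBB ⇒ BA·BA·BA·C·C·BA·C·C
    B ↦ C
    C ↦ BA
    A ↦ BB  (constrained at step 0)

A->BB, B->C, C->BA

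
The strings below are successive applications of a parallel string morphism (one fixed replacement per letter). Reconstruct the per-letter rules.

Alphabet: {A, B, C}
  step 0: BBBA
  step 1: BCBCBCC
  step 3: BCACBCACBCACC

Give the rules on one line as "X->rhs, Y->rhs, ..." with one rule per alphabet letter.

  step 0 ⇒ step 1: BBBA ⇒ BC·BC·BC·C
    A ↦ C
    B ↦ BC
    C ↦ A  (constrained at step 1)

A->C, B->BC, C->A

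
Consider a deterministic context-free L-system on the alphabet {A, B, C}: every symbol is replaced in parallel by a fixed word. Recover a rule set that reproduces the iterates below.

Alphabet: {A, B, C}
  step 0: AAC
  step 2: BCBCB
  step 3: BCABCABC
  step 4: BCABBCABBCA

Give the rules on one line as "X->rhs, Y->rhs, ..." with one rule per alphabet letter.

  step 3 ⇒ step 4: BCABCABC ⇒ BC·A·B·BC·A·B·BC·A
    A ↦ B
    B ↦ BC
    C ↦ A

A->B, B->BC, C->A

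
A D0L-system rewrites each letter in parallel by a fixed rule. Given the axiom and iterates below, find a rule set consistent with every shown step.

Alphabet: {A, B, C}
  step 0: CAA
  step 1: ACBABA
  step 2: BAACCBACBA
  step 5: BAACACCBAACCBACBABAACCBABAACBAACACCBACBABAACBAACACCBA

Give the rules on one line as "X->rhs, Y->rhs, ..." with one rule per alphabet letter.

  step 1 ⇒ step 2: ACBABA ⇒ BA·AC·C·BA·C·BA
    A ↦ BA
    B ↦ C
    C ↦ AC

A->BA, B->C, C->AC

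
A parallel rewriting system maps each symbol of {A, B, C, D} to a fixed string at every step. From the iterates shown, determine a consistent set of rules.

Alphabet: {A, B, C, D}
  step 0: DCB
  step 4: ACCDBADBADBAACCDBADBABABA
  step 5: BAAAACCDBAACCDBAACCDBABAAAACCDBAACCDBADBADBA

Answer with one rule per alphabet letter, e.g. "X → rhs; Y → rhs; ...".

A->BA, B->D, C->A, D->ACC

  step 4 ⇒ step 5: ACCDBADBADBAACCDBADBABABA ⇒ BA·A·A·ACC·D·BA·ACC·D·BA·ACC·D·BA·BA·A·A·ACC·D·BA·ACC·D·BA·D·BA·D·BA
    A ↦ BA
    B ↦ D
    C ↦ A
    D ↦ ACC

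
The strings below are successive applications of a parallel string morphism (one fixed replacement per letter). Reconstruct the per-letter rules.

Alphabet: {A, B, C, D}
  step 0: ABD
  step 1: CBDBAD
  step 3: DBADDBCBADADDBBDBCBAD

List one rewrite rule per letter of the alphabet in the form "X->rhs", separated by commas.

A->CB, B->DB, C->B, D->AD

  step 0 ⇒ step 1: ABD ⇒ CB·DB·AD
    A ↦ CB
    B ↦ DB
    D ↦ AD
    C ↦ B  (constrained at step 1)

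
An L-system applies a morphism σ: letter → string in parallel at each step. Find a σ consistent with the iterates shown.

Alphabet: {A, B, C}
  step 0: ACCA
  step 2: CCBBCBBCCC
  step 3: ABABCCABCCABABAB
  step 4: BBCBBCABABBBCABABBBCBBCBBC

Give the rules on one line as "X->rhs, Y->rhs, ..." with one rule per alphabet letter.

  step 3 ⇒ step 4: ABABCCABCCABABAB ⇒ BB·C·BB·C·AB·AB·BB·C·AB·AB·BB·C·BB·C·BB·C
    A ↦ BB
    B ↦ C
    C ↦ AB

A->BB, B->C, C->AB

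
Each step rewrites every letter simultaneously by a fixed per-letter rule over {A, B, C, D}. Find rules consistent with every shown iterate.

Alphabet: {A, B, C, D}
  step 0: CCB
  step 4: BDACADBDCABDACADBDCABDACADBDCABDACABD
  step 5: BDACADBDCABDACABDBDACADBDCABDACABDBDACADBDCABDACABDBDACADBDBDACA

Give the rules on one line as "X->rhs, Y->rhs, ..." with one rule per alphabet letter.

  step 4 ⇒ step 5: BDACADBDCABDACADBDCABDACADBDCABDACABD ⇒ BDA·CA·D·B·D·CA·BDA·CA·B·D·BDA·CA·D·B·D·CA·BDA·CA·B·D·BDA·CA·D·B·D·CA·BDA·CA·B·D·BDA·CA·D·B·D·BDA·CA
    A ↦ D
    B ↦ BDA
    C ↦ B
    D ↦ CA

A->D, B->BDA, C->B, D->CA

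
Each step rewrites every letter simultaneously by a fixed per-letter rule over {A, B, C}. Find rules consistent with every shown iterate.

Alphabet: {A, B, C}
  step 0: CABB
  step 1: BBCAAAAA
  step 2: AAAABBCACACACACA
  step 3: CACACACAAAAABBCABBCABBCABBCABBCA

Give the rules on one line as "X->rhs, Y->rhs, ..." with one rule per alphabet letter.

A->CA, B->AA, C->BB

  step 2 ⇒ step 3: AAAABBCACACACACA ⇒ CA·CA·CA·CA·AA·AA·BB·CA·BB·CA·BB·CA·BB·CA·BB·CA
    A ↦ CA
    B ↦ AA
    C ↦ BB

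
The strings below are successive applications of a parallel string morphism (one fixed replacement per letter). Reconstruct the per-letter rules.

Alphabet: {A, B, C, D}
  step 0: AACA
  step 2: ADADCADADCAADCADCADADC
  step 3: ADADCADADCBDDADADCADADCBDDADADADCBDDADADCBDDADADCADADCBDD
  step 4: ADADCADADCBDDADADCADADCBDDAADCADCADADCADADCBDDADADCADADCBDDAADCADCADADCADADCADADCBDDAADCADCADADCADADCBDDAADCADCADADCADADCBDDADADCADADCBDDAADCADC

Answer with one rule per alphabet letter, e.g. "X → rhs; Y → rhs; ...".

A->AD, B->A, C->BDD, D->ADC

  step 3 ⇒ step 4: ADADCADADCBDDADADCADADCBDDADADADCBDDADADCBDDADADCADADCBDD ⇒ AD·ADC·AD·ADC·BDD·AD·ADC·AD·ADC·BDD·A·ADC·ADC·AD·ADC·AD·ADC·BDD·AD·ADC·AD·ADC·BDD·A·ADC·ADC·AD·ADC·AD·ADC·AD·ADC·BDD·A·ADC·ADC·AD·ADC·AD·ADC·BDD·A·ADC·ADC·AD·ADC·AD·ADC·BDD·AD·ADC·AD·ADC·BDD·A·ADC·ADC
    A ↦ AD
    B ↦ A
    C ↦ BDD
    D ↦ ADC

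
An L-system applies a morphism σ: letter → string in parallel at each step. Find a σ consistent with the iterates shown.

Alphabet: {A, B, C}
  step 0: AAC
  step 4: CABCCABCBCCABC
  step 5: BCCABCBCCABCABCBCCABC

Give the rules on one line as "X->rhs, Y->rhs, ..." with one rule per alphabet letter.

  step 4 ⇒ step 5: CABCCABCBCCABC ⇒ BC·C·A·BC·BC·C·A·BC·A·BC·BC·C·A·BC
    A ↦ C
    B ↦ A
    C ↦ BC

A->C, B->A, C->BC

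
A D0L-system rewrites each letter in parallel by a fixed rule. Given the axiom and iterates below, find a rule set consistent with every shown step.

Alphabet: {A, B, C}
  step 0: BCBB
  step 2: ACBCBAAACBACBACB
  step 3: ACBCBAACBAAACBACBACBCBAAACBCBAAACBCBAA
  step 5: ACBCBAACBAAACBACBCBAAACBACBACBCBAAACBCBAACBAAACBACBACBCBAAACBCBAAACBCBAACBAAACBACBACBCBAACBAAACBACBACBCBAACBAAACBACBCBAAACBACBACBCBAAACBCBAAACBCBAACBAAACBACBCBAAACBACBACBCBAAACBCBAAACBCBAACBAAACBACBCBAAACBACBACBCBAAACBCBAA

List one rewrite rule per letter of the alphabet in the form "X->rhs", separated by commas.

  step 2 ⇒ step 3: ACBCBAAACBACBACB ⇒ ACB·CBA·A·CBA·A·ACB·ACB·ACB·CBA·A·ACB·CBA·A·ACB·CBA·A
    A ↦ ACB
    B ↦ A
    C ↦ CBA

A->ACB, B->A, C->CBA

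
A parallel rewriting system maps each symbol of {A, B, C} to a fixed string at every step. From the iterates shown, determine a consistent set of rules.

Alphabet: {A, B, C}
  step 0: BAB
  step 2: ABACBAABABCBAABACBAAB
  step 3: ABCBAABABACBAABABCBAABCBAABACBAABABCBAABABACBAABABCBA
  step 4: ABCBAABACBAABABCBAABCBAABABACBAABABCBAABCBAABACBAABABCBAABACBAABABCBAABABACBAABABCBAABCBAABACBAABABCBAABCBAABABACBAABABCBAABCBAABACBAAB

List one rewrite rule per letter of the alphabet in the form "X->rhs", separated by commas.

  step 3 ⇒ step 4: ABCBAABABACBAABABCBAABCBAABACBAABABCBAABABACBAABABCBA ⇒ AB·CBA·ABA·CBA·AB·AB·CBA·AB·CBA·AB·ABA·CBA·AB·AB·CBA·AB·CBA·ABA·CBA·AB·AB·CBA·ABA·CBA·AB·AB·CBA·AB·ABA·CBA·AB·AB·CBA·AB·CBA·ABA·CBA·AB·AB·CBA·AB·CBA·AB·ABA·CBA·AB·AB·CBA·AB·CBA·ABA·CBA·AB
    A ↦ AB
    B ↦ CBA
    C ↦ ABA

A->AB, B->CBA, C->ABA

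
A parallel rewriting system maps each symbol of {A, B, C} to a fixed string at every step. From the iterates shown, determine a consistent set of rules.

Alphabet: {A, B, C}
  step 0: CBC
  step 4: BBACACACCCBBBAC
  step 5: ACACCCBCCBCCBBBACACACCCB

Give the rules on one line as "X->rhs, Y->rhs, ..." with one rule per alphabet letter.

A->CC, B->AC, C->B

  step 4 ⇒ step 5: BBACACACCCBBBAC ⇒ AC·AC·CC·B·CC·B·CC·B·B·B·AC·AC·AC·CC·B
    A ↦ CC
    B ↦ AC
    C ↦ B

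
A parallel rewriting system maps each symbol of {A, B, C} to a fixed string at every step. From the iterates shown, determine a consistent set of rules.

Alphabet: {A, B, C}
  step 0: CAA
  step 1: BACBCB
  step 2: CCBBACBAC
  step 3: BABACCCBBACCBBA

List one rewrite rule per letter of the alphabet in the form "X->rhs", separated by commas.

A->CB, B->C, C->BA

  step 2 ⇒ step 3: CCBBACBAC ⇒ BA·BA·C·C·CB·BA·C·CB·BA
    A ↦ CB
    B ↦ C
    C ↦ BA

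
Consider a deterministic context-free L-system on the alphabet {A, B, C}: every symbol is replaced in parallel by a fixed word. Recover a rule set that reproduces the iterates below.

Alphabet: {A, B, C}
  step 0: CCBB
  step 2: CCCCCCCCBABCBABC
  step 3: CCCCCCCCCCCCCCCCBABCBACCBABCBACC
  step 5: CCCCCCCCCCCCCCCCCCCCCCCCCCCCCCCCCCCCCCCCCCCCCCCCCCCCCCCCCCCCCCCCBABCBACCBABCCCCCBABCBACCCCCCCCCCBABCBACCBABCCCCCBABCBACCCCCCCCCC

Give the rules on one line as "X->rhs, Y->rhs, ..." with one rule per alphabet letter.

A->BC, B->BA, C->CC

  step 2 ⇒ step 3: CCCCCCCCBABCBABC ⇒ CC·CC·CC·CC·CC·CC·CC·CC·BA·BC·BA·CC·BA·BC·BA·CC
    A ↦ BC
    B ↦ BA
    C ↦ CC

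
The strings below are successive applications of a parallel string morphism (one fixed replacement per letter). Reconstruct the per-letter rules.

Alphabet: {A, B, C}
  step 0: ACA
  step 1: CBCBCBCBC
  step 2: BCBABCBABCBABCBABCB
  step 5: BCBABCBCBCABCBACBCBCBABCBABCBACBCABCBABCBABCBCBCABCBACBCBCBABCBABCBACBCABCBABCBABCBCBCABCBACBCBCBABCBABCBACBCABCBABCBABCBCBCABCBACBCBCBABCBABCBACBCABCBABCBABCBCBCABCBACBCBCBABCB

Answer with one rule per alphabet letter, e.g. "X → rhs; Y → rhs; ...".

A->CBC, B->A, C->BCB

  step 1 ⇒ step 2: CBCBCBCBC ⇒ BCB·A·BCB·A·BCB·A·BCB·A·BCB
    B ↦ A
    C ↦ BCB
  step 0 ⇒ step 1: ACA ⇒ CBC·BCB·CBC
    A ↦ CBC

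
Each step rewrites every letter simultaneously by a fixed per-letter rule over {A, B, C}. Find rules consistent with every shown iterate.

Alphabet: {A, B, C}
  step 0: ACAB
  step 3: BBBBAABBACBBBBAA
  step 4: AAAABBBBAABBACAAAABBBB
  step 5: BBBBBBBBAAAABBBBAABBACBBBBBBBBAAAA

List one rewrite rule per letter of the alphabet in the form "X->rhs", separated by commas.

A->BB, B->A, C->AC

  step 4 ⇒ step 5: AAAABBBBAABBACAAAABBBB ⇒ BB·BB·BB·BB·A·A·A·A·BB·BB·A·A·BB·AC·BB·BB·BB·BB·A·A·A·A
    A ↦ BB
    B ↦ A
    C ↦ AC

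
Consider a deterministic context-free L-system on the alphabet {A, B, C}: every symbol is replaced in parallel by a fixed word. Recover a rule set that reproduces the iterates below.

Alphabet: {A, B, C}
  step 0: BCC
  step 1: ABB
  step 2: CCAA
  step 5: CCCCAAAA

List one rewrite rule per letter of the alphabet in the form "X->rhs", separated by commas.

A->CC, B->A, C->B

  step 1 ⇒ step 2: ABB ⇒ CC·A·A
    A ↦ CC
    B ↦ A
  step 0 ⇒ step 1: BCC ⇒ A·B·B
    C ↦ B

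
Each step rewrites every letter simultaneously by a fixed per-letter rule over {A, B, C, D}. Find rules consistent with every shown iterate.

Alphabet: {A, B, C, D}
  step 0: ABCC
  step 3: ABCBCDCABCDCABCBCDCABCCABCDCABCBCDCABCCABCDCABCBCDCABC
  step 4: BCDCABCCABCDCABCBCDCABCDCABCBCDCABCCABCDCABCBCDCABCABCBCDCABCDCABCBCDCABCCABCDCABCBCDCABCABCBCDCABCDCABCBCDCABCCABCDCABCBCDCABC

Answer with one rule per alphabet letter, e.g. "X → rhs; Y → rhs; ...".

A->BCD, B->C, C->ABC, D->DC

  step 3 ⇒ step 4: ABCBCDCABCDCABCBCDCABCCABCDCABCBCDCABCCABCDCABCBCDCABC ⇒ BCD·C·ABC·C·ABC·DC·ABC·BCD·C·ABC·DC·ABC·BCD·C·ABC·C·ABC·DC·ABC·BCD·C·ABC·ABC·BCD·C·ABC·DC·ABC·BCD·C·ABC·C·ABC·DC·ABC·BCD·C·ABC·ABC·BCD·C·ABC·DC·ABC·BCD·C·ABC·C·ABC·DC·ABC·BCD·C·ABC
    A ↦ BCD
    B ↦ C
    C ↦ ABC
    D ↦ DC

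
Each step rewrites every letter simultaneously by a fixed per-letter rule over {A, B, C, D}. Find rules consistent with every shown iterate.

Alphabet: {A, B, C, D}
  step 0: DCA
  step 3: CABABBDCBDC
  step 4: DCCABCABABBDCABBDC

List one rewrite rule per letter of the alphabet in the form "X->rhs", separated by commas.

  step 3 ⇒ step 4: CABABBDCBDC ⇒ DC·C·AB·C·AB·AB·B·DC·AB·B·DC
    A ↦ C
    B ↦ AB
    C ↦ DC
    D ↦ B

A->C, B->AB, C->DC, D->B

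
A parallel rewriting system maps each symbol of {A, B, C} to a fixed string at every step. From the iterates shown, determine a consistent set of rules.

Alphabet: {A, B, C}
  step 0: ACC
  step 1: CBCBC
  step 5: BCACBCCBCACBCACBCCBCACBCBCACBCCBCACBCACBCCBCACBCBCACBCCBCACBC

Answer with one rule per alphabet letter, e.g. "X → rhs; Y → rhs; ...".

A->C, B->AC, C->BC

  step 0 ⇒ step 1: ACC ⇒ C·BC·BC
    A ↦ C
    C ↦ BC
    B ↦ AC  (constrained at step 1)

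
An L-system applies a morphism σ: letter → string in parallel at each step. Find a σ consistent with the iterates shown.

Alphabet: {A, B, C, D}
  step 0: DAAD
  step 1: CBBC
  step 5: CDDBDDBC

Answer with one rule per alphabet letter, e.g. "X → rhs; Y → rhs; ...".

A->B, B->CA, C->D, D->C

  step 0 ⇒ step 1: DAAD ⇒ C·B·B·C
    A ↦ B
    D ↦ C
    B ↦ CA  (constrained at step 1)
    C ↦ D  (constrained at step 1)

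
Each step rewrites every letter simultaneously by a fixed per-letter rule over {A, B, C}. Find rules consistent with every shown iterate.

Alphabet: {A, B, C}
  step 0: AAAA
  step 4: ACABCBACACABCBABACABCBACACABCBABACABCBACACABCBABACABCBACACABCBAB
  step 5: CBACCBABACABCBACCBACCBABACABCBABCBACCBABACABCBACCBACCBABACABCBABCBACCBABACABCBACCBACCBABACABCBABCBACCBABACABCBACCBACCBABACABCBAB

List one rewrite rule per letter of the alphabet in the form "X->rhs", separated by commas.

  step 4 ⇒ step 5: ACABCBACACABCBABACABCBACACABCBABACABCBACACABCBABACABCBACACABCBAB ⇒ CB·AC·CB·AB·AC·AB·CB·AC·CB·AC·CB·AB·AC·AB·CB·AB·CB·AC·CB·AB·AC·AB·CB·AC·CB·AC·CB·AB·AC·AB·CB·AB·CB·AC·CB·AB·AC·AB·CB·AC·CB·AC·CB·AB·AC·AB·CB·AB·CB·AC·CB·AB·AC·AB·CB·AC·CB·AC·CB·AB·AC·AB·CB·AB
    A ↦ CB
    B ↦ AB
    C ↦ AC

A->CB, B->AB, C->AC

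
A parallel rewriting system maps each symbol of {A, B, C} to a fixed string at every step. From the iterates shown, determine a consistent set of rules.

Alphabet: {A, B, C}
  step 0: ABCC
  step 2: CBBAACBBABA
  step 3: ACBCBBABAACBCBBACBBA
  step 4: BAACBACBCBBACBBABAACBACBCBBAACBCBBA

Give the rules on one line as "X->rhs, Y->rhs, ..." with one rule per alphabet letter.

A->BA, B->CB, C->A

  step 3 ⇒ step 4: ACBCBBABAACBCBBACBBA ⇒ BA·A·CB·A·CB·CB·BA·CB·BA·BA·A·CB·A·CB·CB·BA·A·CB·CB·BA
    A ↦ BA
    B ↦ CB
    C ↦ A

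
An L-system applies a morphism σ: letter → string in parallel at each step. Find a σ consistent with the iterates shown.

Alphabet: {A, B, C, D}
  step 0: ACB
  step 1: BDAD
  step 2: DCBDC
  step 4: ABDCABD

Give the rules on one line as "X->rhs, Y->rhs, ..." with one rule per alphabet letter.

A->BD, B->D, C->A, D->C

  step 1 ⇒ step 2: BDAD ⇒ D·C·BD·C
    A ↦ BD
    B ↦ D
    D ↦ C
  step 0 ⇒ step 1: ACB ⇒ BD·A·D
    C ↦ A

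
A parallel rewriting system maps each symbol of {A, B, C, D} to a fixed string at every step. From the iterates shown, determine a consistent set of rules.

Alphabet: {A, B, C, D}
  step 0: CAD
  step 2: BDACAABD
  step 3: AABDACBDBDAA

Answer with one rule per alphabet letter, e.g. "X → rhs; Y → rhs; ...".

A->BD, B->A, C->AC, D->A

  step 2 ⇒ step 3: BDACAABD ⇒ A·A·BD·AC·BD·BD·A·A
    A ↦ BD
    B ↦ A
    C ↦ AC
    D ↦ A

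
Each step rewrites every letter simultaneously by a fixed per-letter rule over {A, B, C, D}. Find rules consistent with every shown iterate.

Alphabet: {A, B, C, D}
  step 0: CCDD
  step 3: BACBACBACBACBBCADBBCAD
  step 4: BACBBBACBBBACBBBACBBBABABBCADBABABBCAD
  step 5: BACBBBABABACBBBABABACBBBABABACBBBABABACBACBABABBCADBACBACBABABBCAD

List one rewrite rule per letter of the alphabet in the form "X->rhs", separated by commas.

  step 4 ⇒ step 5: BACBBBACBBBACBBBACBBBABABBCADBABABBCAD ⇒ BA·C·BB·BA·BA·BA·C·BB·BA·BA·BA·C·BB·BA·BA·BA·C·BB·BA·BA·BA·C·BA·C·BA·BA·BB·C·AD·BA·C·BA·C·BA·BA·BB·C·AD
    A ↦ C
    B ↦ BA
    C ↦ BB
    D ↦ AD

A->C, B->BA, C->BB, D->AD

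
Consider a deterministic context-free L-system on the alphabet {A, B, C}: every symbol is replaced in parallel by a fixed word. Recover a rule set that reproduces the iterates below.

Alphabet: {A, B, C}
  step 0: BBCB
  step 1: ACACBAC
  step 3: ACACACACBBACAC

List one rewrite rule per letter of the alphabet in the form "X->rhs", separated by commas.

  step 0 ⇒ step 1: BBCB ⇒ AC·AC·B·AC
    B ↦ AC
    C ↦ B
    A ↦ B  (constrained at step 1)

A->B, B->AC, C->B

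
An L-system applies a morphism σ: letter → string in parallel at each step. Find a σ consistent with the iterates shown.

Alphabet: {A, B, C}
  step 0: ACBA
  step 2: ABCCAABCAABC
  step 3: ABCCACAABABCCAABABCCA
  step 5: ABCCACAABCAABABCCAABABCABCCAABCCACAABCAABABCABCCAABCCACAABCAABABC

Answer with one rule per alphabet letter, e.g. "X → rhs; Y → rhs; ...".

  step 2 ⇒ step 3: ABCCAABCAABC ⇒ AB·C·CA·CA·AB·AB·C·CA·AB·AB·C·CA
    A ↦ AB
    B ↦ C
    C ↦ CA

A->AB, B->C, C->CA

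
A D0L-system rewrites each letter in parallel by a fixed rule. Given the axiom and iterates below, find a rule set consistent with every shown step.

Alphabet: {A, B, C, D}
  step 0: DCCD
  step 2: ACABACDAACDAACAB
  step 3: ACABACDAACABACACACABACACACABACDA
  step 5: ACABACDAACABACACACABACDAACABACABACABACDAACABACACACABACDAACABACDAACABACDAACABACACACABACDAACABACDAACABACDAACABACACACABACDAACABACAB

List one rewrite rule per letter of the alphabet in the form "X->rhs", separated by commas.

  step 2 ⇒ step 3: ACABACDAACDAACAB ⇒ AC·AB·AC·DA·AC·AB·AC·AC·AC·AB·AC·AC·AC·AB·AC·DA
    A ↦ AC
    B ↦ DA
    C ↦ AB
    D ↦ AC

A->AC, B->DA, C->AB, D->AC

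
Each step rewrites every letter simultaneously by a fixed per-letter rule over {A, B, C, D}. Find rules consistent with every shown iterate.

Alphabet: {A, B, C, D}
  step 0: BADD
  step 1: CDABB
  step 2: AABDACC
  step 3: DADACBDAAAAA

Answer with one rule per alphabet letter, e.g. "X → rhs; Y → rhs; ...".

  step 2 ⇒ step 3: AABDACC ⇒ DA·DA·C·B·DA·AA·AA
    A ↦ DA
    B ↦ C
    C ↦ AA
    D ↦ B

A->DA, B->C, C->AA, D->B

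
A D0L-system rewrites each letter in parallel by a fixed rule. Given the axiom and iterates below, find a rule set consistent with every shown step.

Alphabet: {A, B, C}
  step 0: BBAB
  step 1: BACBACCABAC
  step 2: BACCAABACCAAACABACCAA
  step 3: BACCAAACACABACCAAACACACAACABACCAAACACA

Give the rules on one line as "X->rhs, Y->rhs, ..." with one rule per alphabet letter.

  step 2 ⇒ step 3: BACCAABACCAAACABACCAA ⇒ BAC·CA·A·A·CA·CA·BAC·CA·A·A·CA·CA·CA·A·CA·BAC·CA·A·A·CA·CA
    A ↦ CA
    B ↦ BAC
    C ↦ A

A->CA, B->BAC, C->A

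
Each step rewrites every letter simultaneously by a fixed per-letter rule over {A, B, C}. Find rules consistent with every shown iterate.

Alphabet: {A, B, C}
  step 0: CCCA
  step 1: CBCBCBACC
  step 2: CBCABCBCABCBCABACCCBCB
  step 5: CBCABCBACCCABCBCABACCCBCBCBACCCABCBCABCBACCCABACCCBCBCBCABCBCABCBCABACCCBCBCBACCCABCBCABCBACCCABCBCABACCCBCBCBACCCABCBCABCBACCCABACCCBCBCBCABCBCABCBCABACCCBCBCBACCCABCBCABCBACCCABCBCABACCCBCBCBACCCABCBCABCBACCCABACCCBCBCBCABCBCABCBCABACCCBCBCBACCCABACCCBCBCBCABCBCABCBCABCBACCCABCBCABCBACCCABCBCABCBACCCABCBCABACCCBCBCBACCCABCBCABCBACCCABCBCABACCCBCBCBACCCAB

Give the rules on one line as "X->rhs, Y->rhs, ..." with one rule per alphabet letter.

  step 1 ⇒ step 2: CBCBCBACC ⇒ CB·CAB·CB·CAB·CB·CAB·ACC·CB·CB
    A ↦ ACC
    B ↦ CAB
    C ↦ CB

A->ACC, B->CAB, C->CB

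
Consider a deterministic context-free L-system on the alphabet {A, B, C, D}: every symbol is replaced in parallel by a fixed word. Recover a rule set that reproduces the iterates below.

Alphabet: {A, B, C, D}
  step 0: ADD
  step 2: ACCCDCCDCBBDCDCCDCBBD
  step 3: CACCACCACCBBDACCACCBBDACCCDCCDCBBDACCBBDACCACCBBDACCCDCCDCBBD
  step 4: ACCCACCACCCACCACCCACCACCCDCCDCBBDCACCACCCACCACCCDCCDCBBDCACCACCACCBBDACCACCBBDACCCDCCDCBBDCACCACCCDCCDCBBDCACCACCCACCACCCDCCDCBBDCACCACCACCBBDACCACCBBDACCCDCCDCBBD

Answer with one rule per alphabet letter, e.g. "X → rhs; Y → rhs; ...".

A->C, B->CDC, C->ACC, D->BBD

  step 3 ⇒ step 4: CACCACCACCBBDACCACCBBDACCCDCCDCBBDACCBBDACCACCBBDACCCDCCDCBBD ⇒ ACC·C·ACC·ACC·C·ACC·ACC·C·ACC·ACC·CDC·CDC·BBD·C·ACC·ACC·C·ACC·ACC·CDC·CDC·BBD·C·ACC·ACC·ACC·BBD·ACC·ACC·BBD·ACC·CDC·CDC·BBD·C·ACC·ACC·CDC·CDC·BBD·C·ACC·ACC·C·ACC·ACC·CDC·CDC·BBD·C·ACC·ACC·ACC·BBD·ACC·ACC·BBD·ACC·CDC·CDC·BBD
    A ↦ C
    B ↦ CDC
    C ↦ ACC
    D ↦ BBD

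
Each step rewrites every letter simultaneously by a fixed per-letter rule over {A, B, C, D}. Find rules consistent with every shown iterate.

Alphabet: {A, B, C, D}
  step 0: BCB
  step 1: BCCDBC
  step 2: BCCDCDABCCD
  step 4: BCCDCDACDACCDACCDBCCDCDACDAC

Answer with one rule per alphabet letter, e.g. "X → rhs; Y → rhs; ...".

  step 1 ⇒ step 2: BCCDBC ⇒ BC·CD·CD·A·BC·CD
    B ↦ BC
    C ↦ CD
    D ↦ A
    A ↦ C  (constrained at step 2)

A->C, B->BC, C->CD, D->A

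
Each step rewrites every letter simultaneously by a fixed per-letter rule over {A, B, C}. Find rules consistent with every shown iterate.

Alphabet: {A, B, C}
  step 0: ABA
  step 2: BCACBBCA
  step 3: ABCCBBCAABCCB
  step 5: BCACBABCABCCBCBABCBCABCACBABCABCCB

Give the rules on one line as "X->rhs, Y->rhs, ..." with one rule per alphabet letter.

A->CB, B->A, C->BC

  step 2 ⇒ step 3: BCACBBCA ⇒ A·BC·CB·BC·A·A·BC·CB
    A ↦ CB
    B ↦ A
    C ↦ BC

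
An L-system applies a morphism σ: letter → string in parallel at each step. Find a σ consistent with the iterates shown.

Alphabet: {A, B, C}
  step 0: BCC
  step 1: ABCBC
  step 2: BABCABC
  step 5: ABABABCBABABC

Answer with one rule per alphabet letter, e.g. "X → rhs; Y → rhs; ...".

  step 1 ⇒ step 2: ABCBC ⇒ B·A·BC·A·BC
    A ↦ B
    B ↦ A
    C ↦ BC

A->B, B->A, C->BC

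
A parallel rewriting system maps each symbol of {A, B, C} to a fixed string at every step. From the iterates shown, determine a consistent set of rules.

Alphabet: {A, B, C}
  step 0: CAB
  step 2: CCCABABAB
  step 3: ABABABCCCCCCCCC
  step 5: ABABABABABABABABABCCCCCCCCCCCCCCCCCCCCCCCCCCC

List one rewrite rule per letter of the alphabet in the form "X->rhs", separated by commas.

A->C, B->CC, C->AB

  step 2 ⇒ step 3: CCCABABAB ⇒ AB·AB·AB·C·CC·C·CC·C·CC
    A ↦ C
    B ↦ CC
    C ↦ AB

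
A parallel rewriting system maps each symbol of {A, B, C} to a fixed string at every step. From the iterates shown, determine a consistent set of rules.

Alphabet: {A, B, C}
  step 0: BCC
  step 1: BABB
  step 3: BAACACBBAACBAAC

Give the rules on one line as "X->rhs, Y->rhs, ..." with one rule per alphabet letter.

  step 0 ⇒ step 1: BCC ⇒ BA·B·B
    B ↦ BA
    C ↦ B
    A ↦ AC  (constrained at step 1)

A->AC, B->BA, C->B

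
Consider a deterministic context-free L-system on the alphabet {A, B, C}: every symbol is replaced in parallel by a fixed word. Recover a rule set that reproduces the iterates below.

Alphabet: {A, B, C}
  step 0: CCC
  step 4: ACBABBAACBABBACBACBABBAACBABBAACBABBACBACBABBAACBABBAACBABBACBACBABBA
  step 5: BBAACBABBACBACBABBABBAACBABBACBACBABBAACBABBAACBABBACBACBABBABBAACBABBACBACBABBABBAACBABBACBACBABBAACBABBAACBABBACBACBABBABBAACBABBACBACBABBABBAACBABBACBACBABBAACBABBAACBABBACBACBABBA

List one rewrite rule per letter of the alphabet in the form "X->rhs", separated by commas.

  step 4 ⇒ step 5: ACBABBAACBABBACBACBABBAACBABBAACBABBACBACBABBAACBABBAACBABBACBACBABBA ⇒ BBA·A·CBA·BBA·CBA·CBA·BBA·BBA·A·CBA·BBA·CBA·CBA·BBA·A·CBA·BBA·A·CBA·BBA·CBA·CBA·BBA·BBA·A·CBA·BBA·CBA·CBA·BBA·BBA·A·CBA·BBA·CBA·CBA·BBA·A·CBA·BBA·A·CBA·BBA·CBA·CBA·BBA·BBA·A·CBA·BBA·CBA·CBA·BBA·BBA·A·CBA·BBA·CBA·CBA·BBA·A·CBA·BBA·A·CBA·BBA·CBA·CBA·BBA
    A ↦ BBA
    B ↦ CBA
    C ↦ A

A->BBA, B->CBA, C->A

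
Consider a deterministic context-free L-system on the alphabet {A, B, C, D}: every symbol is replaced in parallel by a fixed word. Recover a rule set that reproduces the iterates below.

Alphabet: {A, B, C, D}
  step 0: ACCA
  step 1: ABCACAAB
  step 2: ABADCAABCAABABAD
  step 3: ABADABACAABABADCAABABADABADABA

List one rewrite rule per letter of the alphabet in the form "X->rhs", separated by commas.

A->AB, B->AD, C->CA, D->A

  step 2 ⇒ step 3: ABADCAABCAABABAD ⇒ AB·AD·AB·A·CA·AB·AB·AD·CA·AB·AB·AD·AB·AD·AB·A
    A ↦ AB
    B ↦ AD
    C ↦ CA
    D ↦ A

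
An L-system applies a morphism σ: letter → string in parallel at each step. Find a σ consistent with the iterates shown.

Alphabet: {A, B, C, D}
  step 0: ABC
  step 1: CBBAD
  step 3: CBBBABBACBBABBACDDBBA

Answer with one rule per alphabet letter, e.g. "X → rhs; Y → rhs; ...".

A->C, B->BBA, C->D, D->CB

  step 0 ⇒ step 1: ABC ⇒ C·BBA·D
    A ↦ C
    B ↦ BBA
    C ↦ D
    D ↦ CB  (constrained at step 1)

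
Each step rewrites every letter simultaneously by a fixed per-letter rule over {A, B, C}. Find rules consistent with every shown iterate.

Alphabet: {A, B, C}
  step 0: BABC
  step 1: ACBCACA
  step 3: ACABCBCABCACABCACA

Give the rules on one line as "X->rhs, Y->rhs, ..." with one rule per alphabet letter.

  step 0 ⇒ step 1: BABC ⇒ AC·BC·AC·A
    A ↦ BC
    B ↦ AC
    C ↦ A

A->BC, B->AC, C->A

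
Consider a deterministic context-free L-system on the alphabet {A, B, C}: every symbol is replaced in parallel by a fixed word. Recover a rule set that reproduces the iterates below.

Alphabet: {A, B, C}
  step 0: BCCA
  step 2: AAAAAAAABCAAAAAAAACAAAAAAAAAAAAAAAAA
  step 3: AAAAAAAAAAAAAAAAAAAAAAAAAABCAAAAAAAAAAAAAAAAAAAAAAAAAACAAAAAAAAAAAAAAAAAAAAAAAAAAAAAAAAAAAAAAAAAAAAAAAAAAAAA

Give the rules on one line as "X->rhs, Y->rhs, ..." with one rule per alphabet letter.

  step 2 ⇒ step 3: AAAAAAAABCAAAAAAAACAAAAAAAAAAAAAAAAA ⇒ AAA·AAA·AAA·AAA·AAA·AAA·AAA·AAA·AAB·CAA·AAA·AAA·AAA·AAA·AAA·AAA·AAA·AAA·CAA·AAA·AAA·AAA·AAA·AAA·AAA·AAA·AAA·AAA·AAA·AAA·AAA·AAA·AAA·AAA·AAA·AAA
    A ↦ AAA
    B ↦ AAB
    C ↦ CAA

A->AAA, B->AAB, C->CAA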